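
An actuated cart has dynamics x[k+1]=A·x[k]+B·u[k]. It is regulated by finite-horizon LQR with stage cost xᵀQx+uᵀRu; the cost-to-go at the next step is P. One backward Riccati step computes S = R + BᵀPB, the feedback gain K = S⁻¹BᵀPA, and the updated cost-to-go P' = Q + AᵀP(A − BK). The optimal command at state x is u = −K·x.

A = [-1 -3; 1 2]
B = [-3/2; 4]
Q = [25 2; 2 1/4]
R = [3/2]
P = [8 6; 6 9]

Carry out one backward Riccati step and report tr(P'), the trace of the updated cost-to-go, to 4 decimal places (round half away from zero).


BᵀP = [12.0000 27.0000]
S = R + BᵀPB = [3/2] + [90.0000] = [91.5000]
BᵀPA = [15.0000 18.0000]
K = S⁻¹·BᵀPA = [0.1639 0.1967]
A−BK = [-0.7541 -2.7049; 0.3443 1.2131]
AᵀP(A−BK) = [2.5410 9.0492; 9.0492 32.4590]
P' = Q + AᵀP(A−BK) = [27.5410 11.0492; 11.0492 32.7090]
tr(P') = 60.2500

60.2500


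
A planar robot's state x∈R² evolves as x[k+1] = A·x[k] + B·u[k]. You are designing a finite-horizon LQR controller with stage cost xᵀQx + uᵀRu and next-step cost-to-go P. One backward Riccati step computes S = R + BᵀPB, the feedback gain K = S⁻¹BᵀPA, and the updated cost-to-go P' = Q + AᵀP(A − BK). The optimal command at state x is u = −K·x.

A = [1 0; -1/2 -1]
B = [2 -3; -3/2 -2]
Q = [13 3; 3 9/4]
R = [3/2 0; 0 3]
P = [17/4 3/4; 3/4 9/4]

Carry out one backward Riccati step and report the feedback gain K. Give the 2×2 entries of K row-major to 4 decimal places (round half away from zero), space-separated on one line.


BᵀP = [7.3750 -1.8750; -14.2500 -6.7500]
S = R + BᵀPB = [3/2 0; 0 3] + [17.5625 -18.3750; -18.3750 56.2500] = [19.0625 -18.3750; -18.3750 59.2500]
BᵀPA = [8.3125 1.8750; -10.8750 6.7500]
K = S⁻¹·BᵀPA = [0.3696 0.2969; -0.0689 0.2060]
A−BK = [0.0540 0.0242; -0.0834 -0.1426]
AᵀP(A−BK) = [0.2405 0.1471; 0.1471 0.3026]
P' = Q + AᵀP(A−BK) = [13.2405 3.1471; 3.1471 2.5526]
tr(P') = 15.7931

0.3696 0.2969 -0.0689 0.2060


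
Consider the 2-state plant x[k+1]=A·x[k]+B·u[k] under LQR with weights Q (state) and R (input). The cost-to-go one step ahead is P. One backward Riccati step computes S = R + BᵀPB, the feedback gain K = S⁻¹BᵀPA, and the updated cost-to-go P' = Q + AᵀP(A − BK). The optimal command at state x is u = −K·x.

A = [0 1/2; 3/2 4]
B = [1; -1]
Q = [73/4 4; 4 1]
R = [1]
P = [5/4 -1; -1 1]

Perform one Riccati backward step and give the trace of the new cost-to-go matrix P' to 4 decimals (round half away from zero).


23.0952

BᵀP = [2.2500 -2.0000]
S = R + BᵀPB = [1] + [4.2500] = [5.2500]
BᵀPA = [-3.0000 -6.8750]
K = S⁻¹·BᵀPA = [-0.5714 -1.3095]
A−BK = [0.5714 1.8095; 0.9286 2.6905]
AᵀP(A−BK) = [0.5357 1.3214; 1.3214 3.3095]
P' = Q + AᵀP(A−BK) = [18.7857 5.3214; 5.3214 4.3095]
tr(P') = 23.0952


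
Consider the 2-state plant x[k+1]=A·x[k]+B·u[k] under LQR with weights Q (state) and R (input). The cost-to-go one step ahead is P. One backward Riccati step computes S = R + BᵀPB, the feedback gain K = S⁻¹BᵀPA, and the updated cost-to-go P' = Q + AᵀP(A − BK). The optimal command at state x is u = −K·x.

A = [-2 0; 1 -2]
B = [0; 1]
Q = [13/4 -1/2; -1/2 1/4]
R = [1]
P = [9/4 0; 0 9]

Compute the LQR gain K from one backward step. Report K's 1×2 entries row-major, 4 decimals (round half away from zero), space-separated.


BᵀP = [0.0000 9.0000]
S = R + BᵀPB = [1] + [9.0000] = [10.0000]
BᵀPA = [9.0000 -18.0000]
K = S⁻¹·BᵀPA = [0.9000 -1.8000]
A−BK = [-2.0000 0.0000; 0.1000 -0.2000]
AᵀP(A−BK) = [9.9000 -1.8000; -1.8000 3.6000]
P' = Q + AᵀP(A−BK) = [13.1500 -2.3000; -2.3000 3.8500]
tr(P') = 17.0000

0.9000 -1.8000


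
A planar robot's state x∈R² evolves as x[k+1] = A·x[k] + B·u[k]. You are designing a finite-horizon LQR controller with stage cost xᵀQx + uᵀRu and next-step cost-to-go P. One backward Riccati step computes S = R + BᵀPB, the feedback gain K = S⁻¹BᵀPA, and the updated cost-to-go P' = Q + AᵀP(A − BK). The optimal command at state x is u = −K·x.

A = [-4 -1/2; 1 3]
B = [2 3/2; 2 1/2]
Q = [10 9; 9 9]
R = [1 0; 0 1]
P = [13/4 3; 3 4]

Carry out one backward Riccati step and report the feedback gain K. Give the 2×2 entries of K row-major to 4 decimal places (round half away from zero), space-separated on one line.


BᵀP = [12.5000 14.0000; 6.3750 6.5000]
S = R + BᵀPB = [1 0; 0 1] + [53.0000 25.7500; 25.7500 12.8125] = [54.0000 25.7500; 25.7500 13.8125]
BᵀPA = [-36.0000 35.7500; -19.0000 16.3125]
K = S⁻¹·BᵀPA = [-0.0966 0.8906; -1.1955 -0.4792]
A−BK = [-2.0136 -1.5623; 1.7909 1.4585]
AᵀP(A−BK) = [5.8083 3.9547; 3.9547 3.7925]
P' = Q + AᵀP(A−BK) = [15.8083 12.9547; 12.9547 12.7925]
tr(P') = 28.6008

-0.0966 0.8906 -1.1955 -0.4792


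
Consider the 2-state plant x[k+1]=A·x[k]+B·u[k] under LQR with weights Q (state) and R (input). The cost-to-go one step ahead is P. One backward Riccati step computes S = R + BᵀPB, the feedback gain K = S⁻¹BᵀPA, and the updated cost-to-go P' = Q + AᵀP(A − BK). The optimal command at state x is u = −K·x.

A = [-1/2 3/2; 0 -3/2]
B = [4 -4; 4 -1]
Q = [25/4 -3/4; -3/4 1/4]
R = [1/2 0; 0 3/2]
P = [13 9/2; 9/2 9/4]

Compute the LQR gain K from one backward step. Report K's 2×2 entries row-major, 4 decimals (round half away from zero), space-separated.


BᵀP = [70.0000 27.0000; -56.5000 -20.2500]
S = R + BᵀPB = [1/2 0; 0 3/2] + [388.0000 -307.0000; -307.0000 246.2500] = [388.5000 -307.0000; -307.0000 247.7500]
BᵀPA = [-35.0000 64.5000; 28.2500 -54.3750]
K = S⁻¹·BᵀPA = [0.0007 -0.3563; 0.1150 -0.6610]
A−BK = [-0.0432 0.2813; 0.1120 -0.7358]
AᵀP(A−BK) = [0.0288 -0.1727; -0.1727 1.1028]
P' = Q + AᵀP(A−BK) = [6.2788 -0.9227; -0.9227 1.3528]
tr(P') = 7.6316

0.0007 -0.3563 0.1150 -0.6610


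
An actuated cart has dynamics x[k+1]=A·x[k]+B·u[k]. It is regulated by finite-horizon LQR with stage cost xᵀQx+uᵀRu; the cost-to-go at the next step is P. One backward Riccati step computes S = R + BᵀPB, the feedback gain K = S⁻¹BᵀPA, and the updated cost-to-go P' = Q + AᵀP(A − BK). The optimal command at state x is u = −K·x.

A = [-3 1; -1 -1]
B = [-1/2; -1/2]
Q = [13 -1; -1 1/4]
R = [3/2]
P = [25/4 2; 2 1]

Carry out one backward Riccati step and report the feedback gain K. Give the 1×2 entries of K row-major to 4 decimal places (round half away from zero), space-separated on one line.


BᵀP = [-4.1250 -1.5000]
S = R + BᵀPB = [3/2] + [2.8125] = [4.3125]
BᵀPA = [13.8750 -2.6250]
K = S⁻¹·BᵀPA = [3.2174 -0.6087]
A−BK = [-1.3913 0.6957; 0.6087 -1.3043]
AᵀP(A−BK) = [24.6087 -5.3043; -5.3043 1.6522]
P' = Q + AᵀP(A−BK) = [37.6087 -6.3043; -6.3043 1.9022]
tr(P') = 39.5109

3.2174 -0.6087


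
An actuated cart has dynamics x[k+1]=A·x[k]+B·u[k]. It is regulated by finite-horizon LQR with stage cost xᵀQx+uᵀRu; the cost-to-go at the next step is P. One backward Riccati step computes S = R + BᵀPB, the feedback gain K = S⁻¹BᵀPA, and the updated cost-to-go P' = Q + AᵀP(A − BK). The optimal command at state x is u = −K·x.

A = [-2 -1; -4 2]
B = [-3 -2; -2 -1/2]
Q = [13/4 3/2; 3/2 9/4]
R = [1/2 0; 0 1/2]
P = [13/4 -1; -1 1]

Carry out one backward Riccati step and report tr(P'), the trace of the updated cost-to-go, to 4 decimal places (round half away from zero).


12.9591

BᵀP = [-7.7500 1.0000; -6.0000 1.5000]
S = R + BᵀPB = [1/2 0; 0 1/2] + [21.2500 15.0000; 15.0000 11.2500] = [21.7500 15.0000; 15.0000 11.7500]
BᵀPA = [11.5000 9.7500; 6.0000 9.0000]
K = S⁻¹·BᵀPA = [1.4765 -0.6687; -1.3742 1.6196]
A−BK = [-0.3190 0.2331; -1.7342 1.4724]
AᵀP(A−BK) = [4.2658 -3.5276; -3.5276 3.1933]
P' = Q + AᵀP(A−BK) = [7.5158 -2.0276; -2.0276 5.4433]
tr(P') = 12.9591


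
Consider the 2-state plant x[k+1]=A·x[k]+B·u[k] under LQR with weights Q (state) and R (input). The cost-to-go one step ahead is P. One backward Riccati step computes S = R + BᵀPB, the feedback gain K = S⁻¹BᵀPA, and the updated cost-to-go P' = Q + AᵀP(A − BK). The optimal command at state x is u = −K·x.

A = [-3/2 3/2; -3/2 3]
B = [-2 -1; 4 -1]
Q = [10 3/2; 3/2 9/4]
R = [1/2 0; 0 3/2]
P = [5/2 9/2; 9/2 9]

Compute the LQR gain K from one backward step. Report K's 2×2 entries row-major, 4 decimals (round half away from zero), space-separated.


BᵀP = [13.0000 27.0000; -7.0000 -13.5000]
S = R + BᵀPB = [1/2 0; 0 3/2] + [82.0000 -40.0000; -40.0000 20.5000] = [82.5000 -40.0000; -40.0000 22.0000]
BᵀPA = [-60.0000 100.5000; 30.7500 -51.0000]
K = S⁻¹·BᵀPA = [-0.4186 0.7953; 0.6366 -0.8721]
A−BK = [-1.7006 2.2186; 0.8110 -1.0535]
AᵀP(A−BK) = [1.4324 -1.9622; -1.9622 2.7157]
P' = Q + AᵀP(A−BK) = [11.4324 -0.4622; -0.4622 4.9657]
tr(P') = 16.3981

-0.4186 0.7953 0.6366 -0.8721


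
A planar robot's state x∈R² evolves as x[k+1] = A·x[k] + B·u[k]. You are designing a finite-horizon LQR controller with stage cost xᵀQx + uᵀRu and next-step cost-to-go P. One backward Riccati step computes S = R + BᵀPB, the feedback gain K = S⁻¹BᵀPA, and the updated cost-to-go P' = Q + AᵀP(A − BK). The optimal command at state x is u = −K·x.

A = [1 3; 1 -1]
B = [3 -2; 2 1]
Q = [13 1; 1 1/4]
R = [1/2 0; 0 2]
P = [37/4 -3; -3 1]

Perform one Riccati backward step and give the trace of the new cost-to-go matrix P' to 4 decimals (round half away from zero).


14.3068

BᵀP = [21.7500 -7.0000; -21.5000 7.0000]
S = R + BᵀPB = [1/2 0; 0 2] + [51.2500 -50.5000; -50.5000 50.0000] = [51.7500 -50.5000; -50.5000 52.0000]
BᵀPA = [14.7500 72.2500; -14.5000 -71.5000]
K = S⁻¹·BᵀPA = [0.2469 1.0391; -0.0391 -0.3659]
A−BK = [0.1812 -0.8490; 0.5453 -2.7123]
AᵀP(A−BK) = [0.0417 0.1181; 0.1181 1.0151]
P' = Q + AᵀP(A−BK) = [13.0417 1.1181; 1.1181 1.2651]
tr(P') = 14.3068


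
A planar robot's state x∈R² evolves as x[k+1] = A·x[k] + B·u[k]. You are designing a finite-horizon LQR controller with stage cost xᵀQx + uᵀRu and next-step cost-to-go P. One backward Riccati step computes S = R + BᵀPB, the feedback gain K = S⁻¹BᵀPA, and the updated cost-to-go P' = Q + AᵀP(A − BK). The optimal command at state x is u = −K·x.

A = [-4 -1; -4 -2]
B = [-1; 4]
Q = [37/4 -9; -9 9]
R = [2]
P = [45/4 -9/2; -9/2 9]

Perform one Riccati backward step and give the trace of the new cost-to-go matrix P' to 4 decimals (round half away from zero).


203.1633

BᵀP = [-29.2500 40.5000]
S = R + BᵀPB = [2] + [191.2500] = [193.2500]
BᵀPA = [-45.0000 -51.7500]
K = S⁻¹·BᵀPA = [-0.2329 -0.2678]
A−BK = [-4.2329 -1.2678; -3.0686 -0.9288]
AᵀP(A−BK) = [169.5213 50.9495; 50.9495 15.3920]
P' = Q + AᵀP(A−BK) = [178.7713 41.9495; 41.9495 24.3920]
tr(P') = 203.1633


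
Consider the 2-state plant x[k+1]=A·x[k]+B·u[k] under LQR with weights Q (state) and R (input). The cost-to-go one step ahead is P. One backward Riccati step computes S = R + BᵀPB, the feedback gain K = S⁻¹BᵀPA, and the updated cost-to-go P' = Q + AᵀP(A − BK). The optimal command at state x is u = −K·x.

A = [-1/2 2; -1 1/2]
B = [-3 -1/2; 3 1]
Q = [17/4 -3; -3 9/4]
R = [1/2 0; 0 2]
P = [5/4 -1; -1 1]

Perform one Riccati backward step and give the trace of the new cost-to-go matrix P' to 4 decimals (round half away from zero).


BᵀP = [-6.7500 6.0000; -1.6250 1.5000]
S = R + BᵀPB = [1/2 0; 0 2] + [38.2500 9.3750; 9.3750 2.3125] = [38.7500 9.3750; 9.3750 4.3125]
BᵀPA = [-2.6250 -10.5000; -0.6875 -2.5000]
K = S⁻¹·BᵀPA = [-0.0615 -0.2757; -0.0256 0.0197]
A−BK = [-0.6974 1.1826; -0.7897 1.3075]
AᵀP(A−BK) = [0.1333 -0.2103; -0.2103 0.4040]
P' = Q + AᵀP(A−BK) = [4.3833 -3.2103; -3.2103 2.6540]
tr(P') = 7.0374

7.0374


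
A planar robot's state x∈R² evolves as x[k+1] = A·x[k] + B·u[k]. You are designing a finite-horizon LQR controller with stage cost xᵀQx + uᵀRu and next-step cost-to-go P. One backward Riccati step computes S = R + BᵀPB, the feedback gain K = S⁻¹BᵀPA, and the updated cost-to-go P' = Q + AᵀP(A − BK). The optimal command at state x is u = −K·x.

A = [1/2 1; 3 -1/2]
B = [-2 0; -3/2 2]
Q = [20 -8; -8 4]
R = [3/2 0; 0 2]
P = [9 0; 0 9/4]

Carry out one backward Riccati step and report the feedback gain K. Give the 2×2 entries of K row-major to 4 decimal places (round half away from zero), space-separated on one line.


-0.2822 -0.4605 1.0541 -0.4871

BᵀP = [-18.0000 -3.3750; 0.0000 4.5000]
S = R + BᵀPB = [3/2 0; 0 2] + [41.0625 -6.7500; -6.7500 9.0000] = [42.5625 -6.7500; -6.7500 11.0000]
BᵀPA = [-19.1250 -16.3125; 13.5000 -2.2500]
K = S⁻¹·BᵀPA = [-0.2822 -0.4605; 1.0541 -0.4871]
A−BK = [-0.0643 0.0790; 0.4685 -0.2165]
AᵀP(A−BK) = [2.8729 -1.1060; -1.1060 0.9543]
P' = Q + AᵀP(A−BK) = [22.8729 -9.1060; -9.1060 4.9543]
tr(P') = 27.8272


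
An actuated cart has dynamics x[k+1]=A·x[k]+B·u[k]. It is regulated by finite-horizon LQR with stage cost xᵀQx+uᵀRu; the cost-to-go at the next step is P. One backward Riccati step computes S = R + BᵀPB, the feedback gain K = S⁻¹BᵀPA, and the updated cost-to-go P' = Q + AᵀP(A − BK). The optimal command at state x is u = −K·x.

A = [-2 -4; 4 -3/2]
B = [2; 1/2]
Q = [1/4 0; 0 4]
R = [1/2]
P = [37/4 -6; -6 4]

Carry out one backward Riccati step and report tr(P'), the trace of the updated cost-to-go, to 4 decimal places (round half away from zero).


BᵀP = [15.5000 -10.0000]
S = R + BᵀPB = [1/2] + [26.0000] = [26.5000]
BᵀPA = [-71.0000 -47.0000]
K = S⁻¹·BᵀPA = [-2.6792 -1.7736]
A−BK = [3.3585 -0.4528; 5.3396 -0.6132]
AᵀP(A−BK) = [6.7736 2.0755; 2.0755 1.6415]
P' = Q + AᵀP(A−BK) = [7.0236 2.0755; 2.0755 5.6415]
tr(P') = 12.6651

12.6651


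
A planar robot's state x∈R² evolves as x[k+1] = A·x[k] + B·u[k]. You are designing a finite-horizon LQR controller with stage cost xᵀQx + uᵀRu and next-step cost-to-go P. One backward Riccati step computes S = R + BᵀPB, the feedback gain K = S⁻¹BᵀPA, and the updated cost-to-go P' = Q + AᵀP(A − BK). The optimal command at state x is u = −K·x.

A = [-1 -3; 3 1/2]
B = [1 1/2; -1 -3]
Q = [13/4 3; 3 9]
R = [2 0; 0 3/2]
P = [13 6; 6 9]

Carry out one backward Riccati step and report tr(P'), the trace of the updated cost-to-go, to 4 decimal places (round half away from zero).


34.3143

BᵀP = [7.0000 -3.0000; -11.5000 -24.0000]
S = R + BᵀPB = [2 0; 0 3/2] + [10.0000 12.5000; 12.5000 66.2500] = [12.0000 12.5000; 12.5000 67.7500]
BᵀPA = [-16.0000 -22.5000; -60.5000 22.5000]
K = S⁻¹·BᵀPA = [-0.4990 -2.7493; -0.8009 0.8394]
A−BK = [-0.1005 -0.6703; 0.0982 0.2687]
AᵀP(A−BK) = [1.5600 2.2920; 2.2920 20.5044]
P' = Q + AᵀP(A−BK) = [4.8100 5.2920; 5.2920 29.5044]
tr(P') = 34.3143


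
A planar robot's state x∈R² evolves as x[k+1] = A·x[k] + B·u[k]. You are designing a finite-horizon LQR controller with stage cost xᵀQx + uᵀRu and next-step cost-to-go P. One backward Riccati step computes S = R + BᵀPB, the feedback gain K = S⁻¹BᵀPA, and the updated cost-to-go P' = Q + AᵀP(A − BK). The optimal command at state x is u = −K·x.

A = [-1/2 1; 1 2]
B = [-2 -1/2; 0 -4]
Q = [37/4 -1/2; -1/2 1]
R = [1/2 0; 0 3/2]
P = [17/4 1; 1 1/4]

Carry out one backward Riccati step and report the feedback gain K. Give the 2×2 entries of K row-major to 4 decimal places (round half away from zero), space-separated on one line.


BᵀP = [-8.5000 -2.0000; -6.1250 -1.5000]
S = R + BᵀPB = [1/2 0; 0 3/2] + [17.0000 12.2500; 12.2500 9.0625] = [17.5000 12.2500; 12.2500 10.5625]
BᵀPA = [2.2500 -12.5000; 1.5625 -9.1250]
K = S⁻¹·BᵀPA = [0.1330 -0.5822; -0.0063 -0.1887]
A−BK = [-0.2372 -0.2588; 0.9748 1.2453]
AᵀP(A−BK) = [0.0231 -0.0202; -0.0202 0.2507]
P' = Q + AᵀP(A−BK) = [9.2731 -0.5202; -0.5202 1.2507]
tr(P') = 10.5238

0.1330 -0.5822 -0.0063 -0.1887


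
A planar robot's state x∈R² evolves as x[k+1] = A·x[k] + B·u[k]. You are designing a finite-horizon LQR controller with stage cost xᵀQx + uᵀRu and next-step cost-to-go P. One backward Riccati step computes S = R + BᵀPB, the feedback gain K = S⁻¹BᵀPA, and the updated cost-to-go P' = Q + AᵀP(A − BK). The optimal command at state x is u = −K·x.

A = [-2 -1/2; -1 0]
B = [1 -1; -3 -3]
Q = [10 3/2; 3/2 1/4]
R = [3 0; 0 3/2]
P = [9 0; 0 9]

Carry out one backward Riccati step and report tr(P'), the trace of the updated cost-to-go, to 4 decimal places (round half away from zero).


14.1776

BᵀP = [9.0000 -27.0000; -9.0000 -27.0000]
S = R + BᵀPB = [3 0; 0 3/2] + [90.0000 72.0000; 72.0000 90.0000] = [93.0000 72.0000; 72.0000 91.5000]
BᵀPA = [9.0000 -4.5000; 45.0000 4.5000]
K = S⁻¹·BᵀPA = [-0.7267 -0.2212; 1.0636 0.2233]
A−BK = [-0.2097 -0.0555; 0.0108 0.0061]
AᵀP(A−BK) = [3.6779 0.9438; 0.9438 0.2497]
P' = Q + AᵀP(A−BK) = [13.6779 2.4438; 2.4438 0.4997]
tr(P') = 14.1776


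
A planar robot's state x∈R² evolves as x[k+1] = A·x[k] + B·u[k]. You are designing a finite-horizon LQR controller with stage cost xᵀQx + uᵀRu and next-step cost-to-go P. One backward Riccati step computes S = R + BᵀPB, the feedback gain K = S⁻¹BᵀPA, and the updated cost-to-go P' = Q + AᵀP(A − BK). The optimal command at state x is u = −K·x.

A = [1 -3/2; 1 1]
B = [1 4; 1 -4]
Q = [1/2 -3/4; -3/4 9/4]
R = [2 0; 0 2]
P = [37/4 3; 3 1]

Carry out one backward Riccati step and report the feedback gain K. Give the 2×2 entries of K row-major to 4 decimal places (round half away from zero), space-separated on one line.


BᵀP = [12.2500 4.0000; 25.0000 8.0000]
S = R + BᵀPB = [2 0; 0 2] + [16.2500 33.0000; 33.0000 68.0000] = [18.2500 33.0000; 33.0000 70.0000]
BᵀPA = [16.2500 -14.3750; 33.0000 -29.5000]
K = S⁻¹·BᵀPA = [0.2573 -0.1737; 0.3501 -0.3395]
A−BK = [-0.6578 0.0318; 2.1432 -0.1844]
AᵀP(A−BK) = [0.5146 -0.3475; -0.3475 0.2991]
P' = Q + AᵀP(A−BK) = [1.0146 -1.0975; -1.0975 2.5491]
tr(P') = 3.5637

0.2573 -0.1737 0.3501 -0.3395


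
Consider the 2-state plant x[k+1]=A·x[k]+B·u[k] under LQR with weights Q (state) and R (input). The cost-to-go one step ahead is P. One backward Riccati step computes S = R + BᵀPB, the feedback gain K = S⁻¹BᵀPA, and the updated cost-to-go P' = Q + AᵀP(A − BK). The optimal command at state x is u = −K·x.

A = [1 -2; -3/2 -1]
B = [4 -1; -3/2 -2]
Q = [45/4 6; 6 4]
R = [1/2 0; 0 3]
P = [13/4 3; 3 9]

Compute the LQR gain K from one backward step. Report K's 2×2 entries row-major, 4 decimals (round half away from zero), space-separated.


BᵀP = [8.5000 -1.5000; -9.2500 -21.0000]
S = R + BᵀPB = [1/2 0; 0 3] + [36.2500 -5.5000; -5.5000 51.2500] = [36.7500 -5.5000; -5.5000 54.2500]
BᵀPA = [10.7500 -15.5000; 22.2500 39.5000]
K = S⁻¹·BᵀPA = [0.3594 -0.3176; 0.4466 0.6959]
A−BK = [0.0092 -0.0336; -0.0678 -0.0846]
AᵀP(A−BK) = [0.7008 0.9304; 0.9304 1.5885]
P' = Q + AᵀP(A−BK) = [11.9508 6.9304; 6.9304 5.5885]
tr(P') = 17.5393

0.3594 -0.3176 0.4466 0.6959


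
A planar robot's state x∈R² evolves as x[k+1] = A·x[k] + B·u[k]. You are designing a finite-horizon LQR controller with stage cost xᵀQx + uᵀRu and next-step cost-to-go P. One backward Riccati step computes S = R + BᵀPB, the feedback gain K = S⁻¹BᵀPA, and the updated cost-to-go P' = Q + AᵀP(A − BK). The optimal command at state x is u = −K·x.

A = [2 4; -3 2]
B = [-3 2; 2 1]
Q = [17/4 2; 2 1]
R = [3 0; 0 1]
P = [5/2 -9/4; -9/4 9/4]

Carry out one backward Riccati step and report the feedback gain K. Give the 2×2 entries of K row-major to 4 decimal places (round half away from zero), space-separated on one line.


-0.9032 -0.2581 0.1727 0.7552

BᵀP = [-12.0000 11.2500; 2.7500 -2.2500]
S = R + BᵀPB = [3 0; 0 1] + [58.5000 -12.7500; -12.7500 3.2500] = [61.5000 -12.7500; -12.7500 4.2500]
BᵀPA = [-57.7500 -25.5000; 12.2500 6.5000]
K = S⁻¹·BᵀPA = [-0.9032 -0.2581; 0.1727 0.7552]
A−BK = [-1.0550 1.7154; -1.3662 1.7609]
AᵀP(A−BK) = [2.9734 0.3454; 0.3454 1.5104]
P' = Q + AᵀP(A−BK) = [7.2234 2.3454; 2.3454 2.5104]
tr(P') = 9.7339


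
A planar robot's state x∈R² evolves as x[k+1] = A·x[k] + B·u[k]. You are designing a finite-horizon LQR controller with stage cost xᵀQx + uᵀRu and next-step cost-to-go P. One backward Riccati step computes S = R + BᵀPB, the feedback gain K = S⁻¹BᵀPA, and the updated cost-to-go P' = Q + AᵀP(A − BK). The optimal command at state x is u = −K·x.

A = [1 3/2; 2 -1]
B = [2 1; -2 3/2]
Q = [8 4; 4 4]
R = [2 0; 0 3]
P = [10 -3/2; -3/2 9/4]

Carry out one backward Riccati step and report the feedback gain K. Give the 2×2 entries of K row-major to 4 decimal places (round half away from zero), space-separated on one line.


BᵀP = [23.0000 -7.5000; 7.7500 1.8750]
S = R + BᵀPB = [2 0; 0 3] + [61.0000 11.7500; 11.7500 10.5625] = [63.0000 11.7500; 11.7500 13.5625]
BᵀPA = [8.0000 42.0000; 11.5000 9.7500]
K = S⁻¹·BᵀPA = [-0.0372 0.6352; 0.8801 0.1686]
A−BK = [0.1942 0.0610; 0.6055 0.0176]
AᵀP(A−BK) = [3.1759 0.4798; 0.4798 0.9269]
P' = Q + AᵀP(A−BK) = [11.1759 4.4798; 4.4798 4.9269]
tr(P') = 16.1028

-0.0372 0.6352 0.8801 0.1686


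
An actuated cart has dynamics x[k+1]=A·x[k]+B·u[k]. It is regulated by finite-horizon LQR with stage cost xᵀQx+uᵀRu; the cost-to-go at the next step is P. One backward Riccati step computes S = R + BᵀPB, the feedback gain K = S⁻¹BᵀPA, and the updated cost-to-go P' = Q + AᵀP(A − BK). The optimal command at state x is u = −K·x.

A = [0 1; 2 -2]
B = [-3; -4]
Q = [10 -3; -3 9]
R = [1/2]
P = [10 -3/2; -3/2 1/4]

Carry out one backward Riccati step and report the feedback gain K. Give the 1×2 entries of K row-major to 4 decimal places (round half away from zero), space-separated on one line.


BᵀP = [-24.0000 3.5000]
S = R + BᵀPB = [1/2] + [58.0000] = [58.5000]
BᵀPA = [7.0000 -31.0000]
K = S⁻¹·BᵀPA = [0.1197 -0.5299]
A−BK = [0.3590 -0.5897; 2.4786 -4.1197]
AᵀP(A−BK) = [0.1624 -0.2906; -0.2906 0.5726]
P' = Q + AᵀP(A−BK) = [10.1624 -3.2906; -3.2906 9.5726]
tr(P') = 19.7350

0.1197 -0.5299


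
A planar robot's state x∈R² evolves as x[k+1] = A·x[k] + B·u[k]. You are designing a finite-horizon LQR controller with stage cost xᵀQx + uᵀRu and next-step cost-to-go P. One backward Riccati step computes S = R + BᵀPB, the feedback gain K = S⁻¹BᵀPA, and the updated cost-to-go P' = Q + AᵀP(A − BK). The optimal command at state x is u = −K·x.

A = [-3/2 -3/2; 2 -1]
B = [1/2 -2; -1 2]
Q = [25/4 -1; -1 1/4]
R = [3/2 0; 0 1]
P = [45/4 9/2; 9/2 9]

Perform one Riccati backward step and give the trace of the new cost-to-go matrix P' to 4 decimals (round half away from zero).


BᵀP = [1.1250 -6.7500; -13.5000 9.0000]
S = R + BᵀPB = [3/2 0; 0 1] + [7.3125 -15.7500; -15.7500 45.0000] = [8.8125 -15.7500; -15.7500 46.0000]
BᵀPA = [-15.1875 5.0625; 38.2500 11.2500]
K = S⁻¹·BᵀPA = [-0.6114 2.6067; 0.6222 1.1371]
A−BK = [0.0501 -0.5292; 0.1442 -0.6675]
AᵀP(A−BK) = [1.2282 -3.3415; -3.3415 21.8242]
P' = Q + AᵀP(A−BK) = [7.4782 -4.3415; -4.3415 22.0742]
tr(P') = 29.5524

29.5524


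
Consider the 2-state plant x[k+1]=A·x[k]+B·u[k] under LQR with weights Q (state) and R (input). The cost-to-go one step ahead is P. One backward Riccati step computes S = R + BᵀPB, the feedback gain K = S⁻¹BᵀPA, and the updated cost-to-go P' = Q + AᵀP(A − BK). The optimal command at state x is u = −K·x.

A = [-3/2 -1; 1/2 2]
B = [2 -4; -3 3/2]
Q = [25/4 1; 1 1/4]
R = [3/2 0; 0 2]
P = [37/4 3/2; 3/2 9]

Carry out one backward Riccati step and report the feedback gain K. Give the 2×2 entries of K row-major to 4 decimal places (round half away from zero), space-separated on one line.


BᵀP = [14.0000 -24.0000; -34.7500 7.5000]
S = R + BᵀPB = [3/2 0; 0 2] + [100.0000 -92.0000; -92.0000 150.2500] = [101.5000 -92.0000; -92.0000 152.2500]
BᵀPA = [-33.0000 -62.0000; 55.8750 49.7500]
K = S⁻¹·BᵀPA = [0.0166 -0.6957; 0.3770 -0.0936]
A−BK = [-0.0251 0.0169; -0.0157 0.0533]
AᵀP(A−BK) = [0.2940 -0.1018; -0.1018 0.7745]
P' = Q + AᵀP(A−BK) = [6.5440 0.8982; 0.8982 1.0245]
tr(P') = 7.5684

0.0166 -0.6957 0.3770 -0.0936


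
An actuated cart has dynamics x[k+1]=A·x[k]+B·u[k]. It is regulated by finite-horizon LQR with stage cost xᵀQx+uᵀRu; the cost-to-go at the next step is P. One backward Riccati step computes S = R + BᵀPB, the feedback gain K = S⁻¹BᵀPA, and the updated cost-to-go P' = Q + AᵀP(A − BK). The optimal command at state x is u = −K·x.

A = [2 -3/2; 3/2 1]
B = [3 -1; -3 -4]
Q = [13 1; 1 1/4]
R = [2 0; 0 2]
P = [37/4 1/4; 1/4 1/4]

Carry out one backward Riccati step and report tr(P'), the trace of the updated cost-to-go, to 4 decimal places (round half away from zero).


14.8927

BᵀP = [27.0000 0.0000; -10.2500 -1.2500]
S = R + BᵀPB = [2 0; 0 2] + [81.0000 -27.0000; -27.0000 15.2500] = [83.0000 -27.0000; -27.0000 17.2500]
BᵀPA = [54.0000 -40.5000; -22.3750 14.1250]
K = S⁻¹·BᵀPA = [0.4658 -0.4514; -0.5679 0.1122]
A−BK = [0.0345 -0.0334; 0.6258 0.0946]
AᵀP(A−BK) = [1.1989 -0.5484; -0.5484 0.4438]
P' = Q + AᵀP(A−BK) = [14.1989 0.4516; 0.4516 0.6938]
tr(P') = 14.8927


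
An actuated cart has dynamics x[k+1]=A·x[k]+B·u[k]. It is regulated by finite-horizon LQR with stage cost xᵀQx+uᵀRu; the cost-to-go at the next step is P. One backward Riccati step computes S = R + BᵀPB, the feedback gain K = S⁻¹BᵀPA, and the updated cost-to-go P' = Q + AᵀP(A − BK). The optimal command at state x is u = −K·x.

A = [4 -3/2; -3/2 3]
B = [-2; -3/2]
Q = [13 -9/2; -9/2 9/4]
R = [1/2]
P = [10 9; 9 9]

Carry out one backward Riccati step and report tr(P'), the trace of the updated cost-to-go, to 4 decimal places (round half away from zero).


27.3540

BᵀP = [-33.5000 -31.5000]
S = R + BᵀPB = [1/2] + [114.2500] = [114.7500]
BᵀPA = [-86.7500 -44.2500]
K = S⁻¹·BᵀPA = [-0.7560 -0.3856]
A−BK = [2.4880 -2.2712; -2.6340 2.4216]
AᵀP(A−BK) = [6.6678 -5.7026; -5.7026 5.4363]
P' = Q + AᵀP(A−BK) = [19.6678 -10.2026; -10.2026 7.6863]
tr(P') = 27.3540


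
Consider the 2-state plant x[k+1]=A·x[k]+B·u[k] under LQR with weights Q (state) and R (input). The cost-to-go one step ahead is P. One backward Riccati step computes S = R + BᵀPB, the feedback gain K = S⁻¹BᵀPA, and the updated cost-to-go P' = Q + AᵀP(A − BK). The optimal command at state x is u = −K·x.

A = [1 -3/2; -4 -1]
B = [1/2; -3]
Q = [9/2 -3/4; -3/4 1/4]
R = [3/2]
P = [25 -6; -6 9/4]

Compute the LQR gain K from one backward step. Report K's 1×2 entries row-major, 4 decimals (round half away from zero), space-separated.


BᵀP = [30.5000 -9.7500]
S = R + BᵀPB = [3/2] + [44.5000] = [46.0000]
BᵀPA = [69.5000 -36.0000]
K = S⁻¹·BᵀPA = [1.5109 -0.7826]
A−BK = [0.2446 -1.1087; 0.5326 -3.3478]
AᵀP(A−BK) = [3.9946 -4.1087; -4.1087 12.3261]
P' = Q + AᵀP(A−BK) = [8.4946 -4.8587; -4.8587 12.5761]
tr(P') = 21.0707

1.5109 -0.7826


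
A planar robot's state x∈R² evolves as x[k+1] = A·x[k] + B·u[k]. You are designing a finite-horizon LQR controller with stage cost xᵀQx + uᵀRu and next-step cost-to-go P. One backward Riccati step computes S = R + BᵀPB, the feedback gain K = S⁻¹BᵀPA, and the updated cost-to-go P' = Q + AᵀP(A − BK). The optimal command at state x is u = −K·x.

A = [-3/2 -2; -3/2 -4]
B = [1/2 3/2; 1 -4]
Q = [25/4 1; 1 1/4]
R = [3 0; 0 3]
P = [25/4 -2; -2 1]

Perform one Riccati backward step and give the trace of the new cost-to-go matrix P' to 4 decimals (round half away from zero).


16.1441

BᵀP = [1.1250 0.0000; 17.3750 -7.0000]
S = R + BᵀPB = [3 0; 0 3] + [0.5625 1.6875; 1.6875 54.0625] = [3.5625 1.6875; 1.6875 57.0625]
BᵀPA = [-1.6875 -2.2500; -15.5625 -6.7500]
K = S⁻¹·BᵀPA = [-0.3494 -0.5837; -0.2624 -0.1010]
A−BK = [-0.9317 -1.5566; -2.2002 -3.8204]
AᵀP(A−BK) = [2.6394 4.1927; 4.1927 7.0047]
P' = Q + AᵀP(A−BK) = [8.8894 5.1927; 5.1927 7.2547]
tr(P') = 16.1441


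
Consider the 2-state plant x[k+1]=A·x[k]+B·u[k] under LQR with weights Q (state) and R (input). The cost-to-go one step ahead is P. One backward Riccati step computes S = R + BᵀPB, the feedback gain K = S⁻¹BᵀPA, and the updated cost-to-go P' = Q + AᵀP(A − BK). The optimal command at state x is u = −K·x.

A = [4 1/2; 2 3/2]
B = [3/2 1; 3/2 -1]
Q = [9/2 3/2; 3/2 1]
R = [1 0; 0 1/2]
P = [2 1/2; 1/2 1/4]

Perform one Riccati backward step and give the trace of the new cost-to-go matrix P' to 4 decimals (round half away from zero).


BᵀP = [3.7500 1.1250; 1.5000 0.2500]
S = R + BᵀPB = [1 0; 0 1/2] + [7.3125 2.6250; 2.6250 1.2500] = [8.3125 2.6250; 2.6250 1.7500]
BᵀPA = [17.2500 3.5625; 6.5000 1.1250]
K = S⁻¹·BᵀPA = [1.7143 0.4286; 1.1429 0.0000]
A−BK = [0.2857 -0.1429; 0.5714 0.8571]
AᵀP(A−BK) = [4.0000 0.8571; 0.8571 0.2857]
P' = Q + AᵀP(A−BK) = [8.5000 2.3571; 2.3571 1.2857]
tr(P') = 9.7857

9.7857


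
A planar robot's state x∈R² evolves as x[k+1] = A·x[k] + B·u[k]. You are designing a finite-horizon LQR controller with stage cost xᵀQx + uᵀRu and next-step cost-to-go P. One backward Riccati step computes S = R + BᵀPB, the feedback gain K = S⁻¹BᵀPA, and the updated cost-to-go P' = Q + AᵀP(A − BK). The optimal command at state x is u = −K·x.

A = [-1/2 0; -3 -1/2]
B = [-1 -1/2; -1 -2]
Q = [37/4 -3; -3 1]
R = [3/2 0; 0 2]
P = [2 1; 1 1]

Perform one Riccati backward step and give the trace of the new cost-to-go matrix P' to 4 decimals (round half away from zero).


BᵀP = [-3.0000 -2.0000; -3.0000 -2.5000]
S = R + BᵀPB = [3/2 0; 0 2] + [5.0000 5.5000; 5.5000 6.5000] = [6.5000 5.5000; 5.5000 8.5000]
BᵀPA = [7.5000 1.0000; 9.0000 1.2500]
K = S⁻¹·BᵀPA = [0.5700 0.0650; 0.6900 0.1050]
A−BK = [0.4150 0.1175; -1.0500 -0.2250]
AᵀP(A−BK) = [2.0150 0.3175; 0.3175 0.0538]
P' = Q + AᵀP(A−BK) = [11.2650 -2.6825; -2.6825 1.0538]
tr(P') = 12.3188

12.3188


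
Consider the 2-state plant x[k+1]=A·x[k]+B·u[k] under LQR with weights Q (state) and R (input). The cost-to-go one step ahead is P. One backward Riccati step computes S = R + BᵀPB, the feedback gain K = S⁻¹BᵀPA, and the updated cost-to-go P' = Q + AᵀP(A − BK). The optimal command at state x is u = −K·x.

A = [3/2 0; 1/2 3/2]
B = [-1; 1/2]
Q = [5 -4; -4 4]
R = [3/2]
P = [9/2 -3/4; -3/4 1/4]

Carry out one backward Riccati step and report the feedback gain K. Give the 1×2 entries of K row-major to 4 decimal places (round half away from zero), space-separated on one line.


-1.0092 0.1927

BᵀP = [-4.8750 0.8750]
S = R + BᵀPB = [3/2] + [5.3125] = [6.8125]
BᵀPA = [-6.8750 1.3125]
K = S⁻¹·BᵀPA = [-1.0092 0.1927]
A−BK = [0.4908 0.1927; 1.0046 1.4037]
AᵀP(A−BK) = [2.1244 -0.1755; -0.1755 0.3096]
P' = Q + AᵀP(A−BK) = [7.1244 -4.1755; -4.1755 4.3096]
tr(P') = 11.4341


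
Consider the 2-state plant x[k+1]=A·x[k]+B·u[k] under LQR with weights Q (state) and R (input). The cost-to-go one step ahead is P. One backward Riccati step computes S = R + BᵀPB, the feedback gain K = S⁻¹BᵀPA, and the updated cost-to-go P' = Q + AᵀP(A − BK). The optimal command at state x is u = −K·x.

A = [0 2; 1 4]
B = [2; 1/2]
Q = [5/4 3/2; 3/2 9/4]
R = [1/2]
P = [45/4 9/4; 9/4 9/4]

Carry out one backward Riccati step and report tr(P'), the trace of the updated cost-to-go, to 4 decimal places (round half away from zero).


BᵀP = [23.6250 5.6250]
S = R + BᵀPB = [1/2] + [50.0625] = [50.5625]
BᵀPA = [5.6250 69.7500]
K = S⁻¹·BᵀPA = [0.1112 1.3795]
A−BK = [-0.2225 -0.7590; 0.9444 3.3103]
AᵀP(A−BK) = [1.6242 5.7404; 5.7404 20.7812]
P' = Q + AᵀP(A−BK) = [2.8742 7.2404; 7.2404 23.0312]
tr(P') = 25.9054

25.9054


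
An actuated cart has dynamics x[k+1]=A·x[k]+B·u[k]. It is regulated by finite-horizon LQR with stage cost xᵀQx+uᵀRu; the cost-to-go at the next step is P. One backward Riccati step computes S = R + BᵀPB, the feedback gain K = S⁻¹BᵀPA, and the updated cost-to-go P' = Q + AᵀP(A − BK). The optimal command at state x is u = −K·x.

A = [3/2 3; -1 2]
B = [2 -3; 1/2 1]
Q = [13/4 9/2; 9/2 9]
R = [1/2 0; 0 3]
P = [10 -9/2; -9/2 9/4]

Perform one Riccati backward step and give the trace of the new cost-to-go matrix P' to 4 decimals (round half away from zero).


BᵀP = [17.7500 -7.8750; -34.5000 15.7500]
S = R + BᵀPB = [1/2 0; 0 3] + [31.5625 -61.1250; -61.1250 119.2500] = [32.0625 -61.1250; -61.1250 122.2500]
BᵀPA = [34.5000 37.5000; -67.5000 -72.0000]
K = S⁻¹·BᵀPA = [0.5000 1.0000; -0.3021 -0.0890]
A−BK = [-0.4064 0.7331; -0.9479 1.5890]
AᵀP(A−BK) = [0.6051 -0.0046; -0.0046 1.0951]
P' = Q + AᵀP(A−BK) = [3.8551 4.4954; 4.4954 10.0951]
tr(P') = 13.9502

13.9502


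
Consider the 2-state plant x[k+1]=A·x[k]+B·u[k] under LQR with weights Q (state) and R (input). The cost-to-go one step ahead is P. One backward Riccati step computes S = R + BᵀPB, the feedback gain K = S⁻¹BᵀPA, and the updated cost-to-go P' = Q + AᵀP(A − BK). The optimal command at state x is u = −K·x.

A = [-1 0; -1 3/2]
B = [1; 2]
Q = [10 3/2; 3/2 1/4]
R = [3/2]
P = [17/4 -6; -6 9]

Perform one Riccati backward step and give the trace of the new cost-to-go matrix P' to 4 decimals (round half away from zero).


12.4789

BᵀP = [-7.7500 12.0000]
S = R + BᵀPB = [3/2] + [16.2500] = [17.7500]
BᵀPA = [-4.2500 18.0000]
K = S⁻¹·BᵀPA = [-0.2394 1.0141]
A−BK = [-0.7606 -1.0141; -0.5211 -0.5282]
AᵀP(A−BK) = [0.2324 -0.1901; -0.1901 1.9965]
P' = Q + AᵀP(A−BK) = [10.2324 1.3099; 1.3099 2.2465]
tr(P') = 12.4789


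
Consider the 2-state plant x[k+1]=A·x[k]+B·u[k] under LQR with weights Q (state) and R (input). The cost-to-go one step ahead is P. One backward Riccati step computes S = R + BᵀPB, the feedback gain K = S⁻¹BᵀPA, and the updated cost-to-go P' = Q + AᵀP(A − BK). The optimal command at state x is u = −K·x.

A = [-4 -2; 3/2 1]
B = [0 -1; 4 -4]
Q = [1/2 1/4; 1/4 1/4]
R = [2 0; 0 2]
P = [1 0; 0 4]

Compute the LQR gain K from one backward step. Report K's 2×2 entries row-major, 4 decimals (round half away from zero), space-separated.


BᵀP = [0.0000 16.0000; -1.0000 -16.0000]
S = R + BᵀPB = [2 0; 0 2] + [64.0000 -64.0000; -64.0000 65.0000] = [66.0000 -64.0000; -64.0000 67.0000]
BᵀPA = [24.0000 16.0000; -20.0000 -14.0000]
K = S⁻¹·BᵀPA = [1.0061 0.5399; 0.6626 0.3067]
A−BK = [-3.3374 -1.6933; 0.1258 0.0675]
AᵀP(A−BK) = [14.1043 7.1779; 7.1779 3.6564]
P' = Q + AᵀP(A−BK) = [14.6043 7.4279; 7.4279 3.9064]
tr(P') = 18.5107

1.0061 0.5399 0.6626 0.3067


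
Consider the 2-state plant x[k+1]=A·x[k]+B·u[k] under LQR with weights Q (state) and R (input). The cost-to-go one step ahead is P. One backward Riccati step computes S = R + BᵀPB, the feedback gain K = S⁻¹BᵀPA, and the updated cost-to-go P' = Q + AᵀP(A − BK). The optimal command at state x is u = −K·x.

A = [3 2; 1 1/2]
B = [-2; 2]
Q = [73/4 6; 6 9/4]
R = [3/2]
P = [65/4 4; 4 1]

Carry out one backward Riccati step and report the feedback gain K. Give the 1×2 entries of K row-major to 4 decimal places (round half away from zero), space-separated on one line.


-2.0649 -1.3506

BᵀP = [-24.5000 -6.0000]
S = R + BᵀPB = [3/2] + [37.0000] = [38.5000]
BᵀPA = [-79.5000 -52.0000]
K = S⁻¹·BᵀPA = [-2.0649 -1.3506]
A−BK = [-1.1299 -0.7013; 5.1299 3.2013]
AᵀP(A−BK) = [7.0877 4.6234; 4.6234 3.0162]
P' = Q + AᵀP(A−BK) = [25.3377 10.6234; 10.6234 5.2662]
tr(P') = 30.6039


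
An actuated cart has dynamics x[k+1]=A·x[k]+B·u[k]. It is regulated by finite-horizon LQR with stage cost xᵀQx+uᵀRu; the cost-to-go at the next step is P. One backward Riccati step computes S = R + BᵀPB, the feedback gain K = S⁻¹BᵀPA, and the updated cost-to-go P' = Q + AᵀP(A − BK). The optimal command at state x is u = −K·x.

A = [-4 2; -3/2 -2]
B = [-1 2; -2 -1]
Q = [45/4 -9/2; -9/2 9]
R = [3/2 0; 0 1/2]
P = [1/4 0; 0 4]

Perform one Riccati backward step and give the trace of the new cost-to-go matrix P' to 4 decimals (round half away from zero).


23.6609

BᵀP = [-0.2500 -8.0000; 0.5000 -4.0000]
S = R + BᵀPB = [3/2 0; 0 1/2] + [16.2500 7.5000; 7.5000 5.0000] = [17.7500 7.5000; 7.5000 5.5000]
BᵀPA = [13.0000 15.5000; 4.0000 9.0000]
K = S⁻¹·BᵀPA = [1.0030 0.4290; -0.6405 1.0514]
A−BK = [-1.7160 0.3263; -0.1344 -0.0906]
AᵀP(A−BK) = [2.5227 0.2175; 0.2175 0.8882]
P' = Q + AᵀP(A−BK) = [13.7727 -4.2825; -4.2825 9.8882]
tr(P') = 23.6609


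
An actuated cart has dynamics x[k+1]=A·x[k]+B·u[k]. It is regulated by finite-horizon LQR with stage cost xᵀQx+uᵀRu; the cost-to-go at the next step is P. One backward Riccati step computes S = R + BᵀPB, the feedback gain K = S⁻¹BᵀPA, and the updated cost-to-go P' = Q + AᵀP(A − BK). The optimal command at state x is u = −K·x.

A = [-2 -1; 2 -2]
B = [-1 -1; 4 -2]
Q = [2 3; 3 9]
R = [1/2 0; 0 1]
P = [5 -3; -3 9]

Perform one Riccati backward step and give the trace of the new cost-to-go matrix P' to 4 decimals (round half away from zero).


13.2200

BᵀP = [-17.0000 39.0000; 1.0000 -15.0000]
S = R + BᵀPB = [1/2 0; 0 1] + [173.0000 -61.0000; -61.0000 29.0000] = [173.5000 -61.0000; -61.0000 30.0000]
BᵀPA = [112.0000 -61.0000; -32.0000 29.0000]
K = S⁻¹·BᵀPA = [0.9488 -0.0411; 0.8625 0.8831]
A−BK = [-0.1887 -0.1580; -0.0701 -0.0694]
AᵀP(A−BK) = [1.3369 0.8625; 0.8625 0.8831]
P' = Q + AᵀP(A−BK) = [3.3369 3.8625; 3.8625 9.8831]
tr(P') = 13.2200


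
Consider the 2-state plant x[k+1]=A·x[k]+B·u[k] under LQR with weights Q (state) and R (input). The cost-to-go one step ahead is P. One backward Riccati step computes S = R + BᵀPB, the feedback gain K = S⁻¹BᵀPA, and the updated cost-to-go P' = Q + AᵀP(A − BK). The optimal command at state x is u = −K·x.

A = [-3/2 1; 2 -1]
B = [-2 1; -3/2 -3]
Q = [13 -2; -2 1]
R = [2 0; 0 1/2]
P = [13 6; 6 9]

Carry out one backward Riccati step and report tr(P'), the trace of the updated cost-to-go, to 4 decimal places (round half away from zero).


BᵀP = [-35.0000 -25.5000; -5.0000 -21.0000]
S = R + BᵀPB = [2 0; 0 1/2] + [108.2500 41.5000; 41.5000 58.0000] = [110.2500 41.5000; 41.5000 58.5000]
BᵀPA = [1.5000 -9.5000; -34.5000 16.0000]
K = S⁻¹·BᵀPA = [0.3214 -0.2580; -0.8178 0.4565]
A−BK = [-0.0394 0.0274; 0.0288 -0.0174]
AᵀP(A−BK) = [0.5550 -0.3622; -0.3622 0.2441]
P' = Q + AᵀP(A−BK) = [13.5550 -2.3622; -2.3622 1.2441]
tr(P') = 14.7992

14.7992


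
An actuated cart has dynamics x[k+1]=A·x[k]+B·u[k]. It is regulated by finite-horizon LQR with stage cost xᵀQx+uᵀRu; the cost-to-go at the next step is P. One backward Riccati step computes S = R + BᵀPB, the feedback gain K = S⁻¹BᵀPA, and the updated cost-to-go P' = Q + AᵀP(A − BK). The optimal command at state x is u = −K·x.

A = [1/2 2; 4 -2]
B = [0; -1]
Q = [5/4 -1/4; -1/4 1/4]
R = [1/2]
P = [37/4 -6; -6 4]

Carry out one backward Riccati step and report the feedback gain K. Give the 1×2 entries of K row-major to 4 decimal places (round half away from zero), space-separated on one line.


BᵀP = [6.0000 -4.0000]
S = R + BᵀPB = [1/2] + [4.0000] = [4.5000]
BᵀPA = [-13.0000 20.0000]
K = S⁻¹·BᵀPA = [-2.8889 4.4444]
A−BK = [0.5000 2.0000; 1.1111 2.4444]
AᵀP(A−BK) = [4.7569 -6.9722; -6.9722 12.1111]
P' = Q + AᵀP(A−BK) = [6.0069 -7.2222; -7.2222 12.3611]
tr(P') = 18.3681

-2.8889 4.4444


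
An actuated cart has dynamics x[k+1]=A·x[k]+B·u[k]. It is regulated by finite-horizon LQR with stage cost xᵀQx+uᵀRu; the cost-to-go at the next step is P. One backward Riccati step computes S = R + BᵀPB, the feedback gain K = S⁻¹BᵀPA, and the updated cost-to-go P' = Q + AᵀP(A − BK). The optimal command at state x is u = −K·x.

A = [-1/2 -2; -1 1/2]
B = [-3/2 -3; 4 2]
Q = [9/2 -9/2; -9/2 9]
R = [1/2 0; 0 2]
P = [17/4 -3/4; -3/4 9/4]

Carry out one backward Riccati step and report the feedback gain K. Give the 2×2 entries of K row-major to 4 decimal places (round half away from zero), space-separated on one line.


BᵀP = [-9.3750 10.1250; -14.2500 6.7500]
S = R + BᵀPB = [1/2 0; 0 2] + [54.5625 48.3750; 48.3750 56.2500] = [55.0625 48.3750; 48.3750 58.2500]
BᵀPA = [-5.4375 23.8125; 0.3750 31.8750]
K = S⁻¹·BᵀPA = [-0.3861 -0.1786; 0.3271 0.6955]
A−BK = [-0.0979 -0.1813; -0.1097 -0.1767]
AᵀP(A−BK) = [0.3402 0.5806; 0.5806 1.1454]
P' = Q + AᵀP(A−BK) = [4.8402 -3.9194; -3.9194 10.1454]
tr(P') = 14.9856

-0.3861 -0.1786 0.3271 0.6955
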